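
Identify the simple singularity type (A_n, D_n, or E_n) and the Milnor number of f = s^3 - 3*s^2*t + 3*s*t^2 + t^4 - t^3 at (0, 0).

The Hessian of f at 0 has rank 0. Corank 2; j^3 = (s - t)^3 is a perfect cube, so E-series; the 4-jet and mu = 6 give E_6.

Type E_{6}, Milnor number mu = 6.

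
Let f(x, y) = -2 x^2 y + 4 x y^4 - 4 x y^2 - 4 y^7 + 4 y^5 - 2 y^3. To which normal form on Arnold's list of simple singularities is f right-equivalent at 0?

D_{8}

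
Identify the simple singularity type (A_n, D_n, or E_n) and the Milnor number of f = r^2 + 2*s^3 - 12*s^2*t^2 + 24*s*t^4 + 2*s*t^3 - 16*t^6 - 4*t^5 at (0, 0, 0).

Type E7, Milnor number mu = 7.

The Hessian of f at 0 has rank 1. Corank 2; j^3 = 2*s^3 is a perfect cube, so E-series; the 4-jet and mu = 7 give E_7.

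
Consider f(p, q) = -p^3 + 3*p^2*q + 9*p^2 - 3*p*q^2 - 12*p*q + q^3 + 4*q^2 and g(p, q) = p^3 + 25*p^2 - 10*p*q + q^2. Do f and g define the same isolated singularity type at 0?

Yes.

The Hessian of f at 0 is [[18, -12], [-12, 8]] with rank 1, so corank 1. A Groebner basis of the Jacobian ideal J(f) in C{p,q} is {q^2, p - 2*q/3}; counting standard monomials gives mu = 2. Corank 1: A-series; mu = 2 gives A_2. The Hessian of g at 0 is [[50, -10], [-10, 2]] with rank 1, so corank 1. A Groebner basis of the Jacobian ideal J(g) in C{p,q} is {q^2, p - q/5}; counting standard monomials gives mu = 2. Corank 1: A-series; mu = 2 gives A_2. Both have type A_2, hence right-equivalent.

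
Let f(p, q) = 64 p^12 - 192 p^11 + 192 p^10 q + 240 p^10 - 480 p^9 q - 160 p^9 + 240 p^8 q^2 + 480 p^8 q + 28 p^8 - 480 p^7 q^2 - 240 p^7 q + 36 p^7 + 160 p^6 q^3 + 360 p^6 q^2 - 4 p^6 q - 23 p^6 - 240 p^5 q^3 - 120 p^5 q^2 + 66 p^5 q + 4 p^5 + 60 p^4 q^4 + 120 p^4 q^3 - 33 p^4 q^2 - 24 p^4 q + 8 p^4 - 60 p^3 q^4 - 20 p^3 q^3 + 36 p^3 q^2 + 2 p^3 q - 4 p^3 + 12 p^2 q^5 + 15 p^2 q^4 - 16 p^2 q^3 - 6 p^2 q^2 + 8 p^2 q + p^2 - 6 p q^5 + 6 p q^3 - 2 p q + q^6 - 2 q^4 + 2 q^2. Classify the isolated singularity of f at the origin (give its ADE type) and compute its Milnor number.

The Hessian of f at 0 is [[2, -2], [-2, 4]] with rank 2, so corank 0. A Groebner basis of the Jacobian ideal J(f) in C{p,q} is {p, q}; counting standard monomials gives mu = 1. Corank 0: nondegenerate Morse point, so A_1.

Type A_{1}, Milnor number mu = 1.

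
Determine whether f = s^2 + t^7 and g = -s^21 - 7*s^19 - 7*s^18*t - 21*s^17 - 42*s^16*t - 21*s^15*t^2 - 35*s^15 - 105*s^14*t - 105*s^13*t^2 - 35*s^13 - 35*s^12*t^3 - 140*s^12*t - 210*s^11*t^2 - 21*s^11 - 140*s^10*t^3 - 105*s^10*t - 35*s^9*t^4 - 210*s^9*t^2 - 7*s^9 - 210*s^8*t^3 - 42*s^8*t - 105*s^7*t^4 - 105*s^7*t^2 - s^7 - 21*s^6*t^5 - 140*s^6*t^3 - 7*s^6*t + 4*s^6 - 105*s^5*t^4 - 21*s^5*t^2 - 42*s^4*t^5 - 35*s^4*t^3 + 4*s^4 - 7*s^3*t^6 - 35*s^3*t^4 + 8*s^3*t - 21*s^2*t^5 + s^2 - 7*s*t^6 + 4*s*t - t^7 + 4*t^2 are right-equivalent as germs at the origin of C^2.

Yes.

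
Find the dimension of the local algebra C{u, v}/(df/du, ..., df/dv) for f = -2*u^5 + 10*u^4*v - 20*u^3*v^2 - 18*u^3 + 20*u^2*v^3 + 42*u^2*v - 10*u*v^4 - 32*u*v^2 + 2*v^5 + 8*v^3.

6

The Hessian of f at 0 has rank 0. Corank 2; j^3 = -2*(u - v)*(3*u - 2*v)^2 has shape L^2 M (L != M), so D-series; mu = 6 gives D_6.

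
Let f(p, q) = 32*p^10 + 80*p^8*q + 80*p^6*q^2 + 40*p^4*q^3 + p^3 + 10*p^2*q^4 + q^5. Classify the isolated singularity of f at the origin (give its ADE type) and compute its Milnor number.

Type E_8, Milnor number mu = 8.

The Hessian of f at 0 is [[0, 0], [0, 0]] with rank 0, so corank 2. A Groebner basis of the Jacobian ideal J(f) in C{p,q} is {q^4, p^2}; counting standard monomials gives mu = 8. Corank 2; j^3 = p^3 is a perfect cube, so E-series; the 5-jet and mu = 8 give E_8.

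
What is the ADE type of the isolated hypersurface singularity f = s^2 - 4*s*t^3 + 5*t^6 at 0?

A_5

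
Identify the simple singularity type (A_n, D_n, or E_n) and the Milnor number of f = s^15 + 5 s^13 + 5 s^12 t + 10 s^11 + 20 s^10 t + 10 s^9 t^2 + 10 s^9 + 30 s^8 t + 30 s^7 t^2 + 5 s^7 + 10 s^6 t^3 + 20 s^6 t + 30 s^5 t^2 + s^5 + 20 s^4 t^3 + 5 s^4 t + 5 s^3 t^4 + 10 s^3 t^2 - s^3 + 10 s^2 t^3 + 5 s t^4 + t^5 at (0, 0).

Type E_{8}, Milnor number mu = 8.

The Hessian of f at 0 is [[0, 0], [0, 0]] with rank 0, so corank 2. A Groebner basis of the Jacobian ideal J(f) in C{s,t} is {t^5, s*t^3 + t^4/4, s^2}; counting standard monomials gives mu = 8. Corank 2; j^3 = -s^3 is a perfect cube, so E-series; the 5-jet and mu = 8 give E_8.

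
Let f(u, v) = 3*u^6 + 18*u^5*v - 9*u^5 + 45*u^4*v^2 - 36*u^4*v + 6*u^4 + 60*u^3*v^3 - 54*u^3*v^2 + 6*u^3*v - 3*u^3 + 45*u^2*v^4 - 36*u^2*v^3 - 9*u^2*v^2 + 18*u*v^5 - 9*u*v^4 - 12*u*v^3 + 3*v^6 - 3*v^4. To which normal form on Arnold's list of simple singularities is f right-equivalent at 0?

E_6

The Hessian of f at 0 is [[0, 0], [0, 0]] with rank 0, so corank 2. A Groebner basis of the Jacobian ideal J(f) in C{u,v} is {u^3, u^2*v, -u^2/2 + u*v^2, 3*u^2/2 + v^3}; counting standard monomials gives mu = 6. Corank 2; j^3 = -3*u^3 is a perfect cube, so E-series; the 4-jet and mu = 6 give E_6.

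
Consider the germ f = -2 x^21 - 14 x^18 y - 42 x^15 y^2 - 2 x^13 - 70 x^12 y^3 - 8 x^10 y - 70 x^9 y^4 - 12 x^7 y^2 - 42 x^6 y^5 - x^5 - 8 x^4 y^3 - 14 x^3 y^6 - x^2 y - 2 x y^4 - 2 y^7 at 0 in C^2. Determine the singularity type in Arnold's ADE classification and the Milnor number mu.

Type D_8, Milnor number mu = 8.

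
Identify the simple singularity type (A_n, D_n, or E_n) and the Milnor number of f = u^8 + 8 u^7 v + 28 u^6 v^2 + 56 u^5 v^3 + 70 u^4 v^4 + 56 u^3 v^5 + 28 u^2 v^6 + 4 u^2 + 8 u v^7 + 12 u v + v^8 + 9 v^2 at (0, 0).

Type A_{7}, Milnor number mu = 7.

The Hessian of f at 0 has rank 1. Corank 1: A-series; mu = 7 gives A_7.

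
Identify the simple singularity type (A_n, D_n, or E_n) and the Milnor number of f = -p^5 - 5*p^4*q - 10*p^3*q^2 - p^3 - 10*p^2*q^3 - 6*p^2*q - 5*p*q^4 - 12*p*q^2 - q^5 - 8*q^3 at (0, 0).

The Hessian of f at 0 has rank 0. Corank 2; j^3 = -(p + 2*q)^3 is a perfect cube, so E-series; the 5-jet and mu = 8 give E_8.

Type E_{8}, Milnor number mu = 8.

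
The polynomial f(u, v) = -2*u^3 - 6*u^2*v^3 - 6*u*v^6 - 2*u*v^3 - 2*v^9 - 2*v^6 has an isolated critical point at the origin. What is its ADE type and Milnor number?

Type E7, Milnor number mu = 7.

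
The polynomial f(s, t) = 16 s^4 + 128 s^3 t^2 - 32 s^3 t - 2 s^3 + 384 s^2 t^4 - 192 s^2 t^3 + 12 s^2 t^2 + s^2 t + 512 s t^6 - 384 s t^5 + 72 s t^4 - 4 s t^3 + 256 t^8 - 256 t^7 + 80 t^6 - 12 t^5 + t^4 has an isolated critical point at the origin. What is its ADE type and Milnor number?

Type D_5, Milnor number mu = 5.

The Hessian of f at 0 has rank 0. Corank 2; j^3 = -s^2*(2*s - t) has shape L^2 M (L != M), so D-series; mu = 5 gives D_5.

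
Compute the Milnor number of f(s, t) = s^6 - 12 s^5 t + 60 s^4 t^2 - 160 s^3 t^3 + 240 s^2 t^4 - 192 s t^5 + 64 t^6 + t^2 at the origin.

5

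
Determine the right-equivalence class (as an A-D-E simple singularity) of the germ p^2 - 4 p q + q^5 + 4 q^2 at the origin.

The Hessian of f at 0 is [[2, -4], [-4, 8]] with rank 1, so corank 1. A Groebner basis of the Jacobian ideal J(f) in C{p,q} is {q^4, p - 2*q}; counting standard monomials gives mu = 4. Corank 1: A-series; mu = 4 gives A_4.

A_4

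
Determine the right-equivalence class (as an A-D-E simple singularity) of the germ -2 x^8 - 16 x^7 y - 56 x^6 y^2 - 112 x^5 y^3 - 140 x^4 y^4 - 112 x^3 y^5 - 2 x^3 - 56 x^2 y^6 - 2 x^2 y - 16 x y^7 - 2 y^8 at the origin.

The Hessian of f at 0 is [[0, 0], [0, 0]] with rank 0, so corank 2. A Groebner basis of the Jacobian ideal J(f) in C{x,y} is {-x*y/8 + y^7, x*y^2, x^2 + x*y}; counting standard monomials gives mu = 9. Corank 2; j^3 = -2*x^2*(x + y) has shape L^2 M (L != M), so D-series; mu = 9 gives D_9.

D_9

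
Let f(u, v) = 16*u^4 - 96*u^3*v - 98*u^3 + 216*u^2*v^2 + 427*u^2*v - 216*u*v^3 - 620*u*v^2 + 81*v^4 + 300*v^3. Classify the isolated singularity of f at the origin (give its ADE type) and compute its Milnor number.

Type D_{5}, Milnor number mu = 5.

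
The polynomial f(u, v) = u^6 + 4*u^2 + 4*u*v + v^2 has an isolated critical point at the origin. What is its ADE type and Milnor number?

Type A5, Milnor number mu = 5.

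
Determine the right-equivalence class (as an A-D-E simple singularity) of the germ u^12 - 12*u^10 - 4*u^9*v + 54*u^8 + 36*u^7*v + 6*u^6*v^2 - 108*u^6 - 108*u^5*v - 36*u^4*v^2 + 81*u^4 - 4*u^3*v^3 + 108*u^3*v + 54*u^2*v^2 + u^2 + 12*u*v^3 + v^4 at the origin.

A3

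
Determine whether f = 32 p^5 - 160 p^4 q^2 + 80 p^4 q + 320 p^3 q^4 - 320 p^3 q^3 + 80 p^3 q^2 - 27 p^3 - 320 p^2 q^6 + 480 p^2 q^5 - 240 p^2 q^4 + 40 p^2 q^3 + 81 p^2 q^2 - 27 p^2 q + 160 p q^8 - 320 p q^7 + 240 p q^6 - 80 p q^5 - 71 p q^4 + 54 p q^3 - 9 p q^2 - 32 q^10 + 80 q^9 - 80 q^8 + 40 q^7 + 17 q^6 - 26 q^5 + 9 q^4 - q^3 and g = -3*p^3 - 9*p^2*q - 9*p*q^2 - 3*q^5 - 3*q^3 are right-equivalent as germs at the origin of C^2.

Yes.

The Hessian of f at 0 is [[0, 0], [0, 0]] with rank 0, so corank 2. A Groebner basis of the Jacobian ideal J(f) in C{p,q} is {-3*p^2/8 + p*q^3 + 3*p*q^2/4 - p*q/4 + q^3/4 - q^2/24, p^2 - 2*p*q^2 + 2*p*q/3 + q^4 - 2*q^3/3 + q^2/9, p^3 + p^2/12 - p*q^2/2 + p*q/18 - 7*q^3/54 + q^2/108, p^2*q - p^2/12 + 5*p*q^2/6 - p*q/18 + q^3/6 - q^2/108}; counting standard monomials gives mu = 8. Corank 2; j^3 = -(3*p + q)^3 is a perfect cube, so E-series; the 5-jet and mu = 8 give E_8. The Hessian of g at 0 is [[0, 0], [0, 0]] with rank 0, so corank 2. A Groebner basis of the Jacobian ideal J(g) in C{p,q} is {q^4, p^2 + 2*p*q + q^2}; counting standard monomials gives mu = 8. Corank 2; j^3 = -3*(p + q)^3 is a perfect cube, so E-series; the 5-jet and mu = 8 give E_8. Both have type E_8, hence right-equivalent.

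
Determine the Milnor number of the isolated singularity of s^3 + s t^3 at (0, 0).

7

The Hessian of f at 0 is [[0, 0], [0, 0]] with rank 0, so corank 2. A Groebner basis of the Jacobian ideal J(f) in C{s,t} is {s^3, s*t^2, 3*s^2 + t^3}; counting standard monomials gives mu = 7. Corank 2; j^3 = s^3 is a perfect cube, so E-series; the 4-jet and mu = 7 give E_7.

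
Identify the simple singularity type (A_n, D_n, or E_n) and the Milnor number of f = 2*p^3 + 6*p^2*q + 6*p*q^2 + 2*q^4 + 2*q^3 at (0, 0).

Type E_6, Milnor number mu = 6.

The Hessian of f at 0 is [[0, 0], [0, 0]] with rank 0, so corank 2. A Groebner basis of the Jacobian ideal J(f) in C{p,q} is {q^3, p^2 + 2*p*q + q^2}; counting standard monomials gives mu = 6. Corank 2; j^3 = 2*(p + q)^3 is a perfect cube, so E-series; the 4-jet and mu = 6 give E_6.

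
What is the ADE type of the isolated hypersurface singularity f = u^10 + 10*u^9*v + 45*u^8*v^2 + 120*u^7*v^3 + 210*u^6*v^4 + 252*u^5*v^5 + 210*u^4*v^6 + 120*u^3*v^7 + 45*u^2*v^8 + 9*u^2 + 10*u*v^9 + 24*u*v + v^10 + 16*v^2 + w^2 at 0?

A_{9}

The Hessian of f at 0 has rank 2. Corank 1: A-series; mu = 9 gives A_9.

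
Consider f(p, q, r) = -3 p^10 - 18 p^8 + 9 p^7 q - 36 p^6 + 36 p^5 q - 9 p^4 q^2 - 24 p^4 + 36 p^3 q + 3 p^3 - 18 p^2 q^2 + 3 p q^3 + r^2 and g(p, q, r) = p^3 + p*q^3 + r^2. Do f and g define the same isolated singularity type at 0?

Yes.

The Hessian of f at 0 has rank 1. Corank 2; j^3 = 3*p^3 is a perfect cube, so E-series; the 4-jet and mu = 7 give E_7. The Hessian of g at 0 has rank 1. Corank 2; j^3 = p^3 is a perfect cube, so E-series; the 4-jet and mu = 7 give E_7. Both have type E_7, hence right-equivalent.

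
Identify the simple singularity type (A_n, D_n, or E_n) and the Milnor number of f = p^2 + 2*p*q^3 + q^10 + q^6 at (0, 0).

Type A_9, Milnor number mu = 9.

The Hessian of f at 0 is [[2, 0], [0, 0]] with rank 1, so corank 1. A Groebner basis of the Jacobian ideal J(f) in C{p,q} is {p^3, p + q^3}; counting standard monomials gives mu = 9. Corank 1: A-series; mu = 9 gives A_9.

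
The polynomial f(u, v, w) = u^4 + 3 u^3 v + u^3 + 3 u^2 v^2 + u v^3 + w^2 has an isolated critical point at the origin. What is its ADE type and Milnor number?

The Hessian of f at 0 is [[0, 0, 0], [0, 0, 0], [0, 0, 2]] with rank 1, so corank 2. A Groebner basis of the Jacobian ideal J(f) in C{u,v,w} is {3*u^2 + v^4 + v^3, u^3, u^2*v - u^2 - v^3/3, 2*u^2 + u*v^2 + 2*v^3/3, w}; counting standard monomials gives mu = 7. Corank 2; j^3 = u^3 is a perfect cube, so E-series; the 4-jet and mu = 7 give E_7.

Type E7, Milnor number mu = 7.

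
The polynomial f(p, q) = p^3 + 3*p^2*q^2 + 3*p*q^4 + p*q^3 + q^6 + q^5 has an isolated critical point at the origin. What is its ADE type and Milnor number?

The Hessian of f at 0 has rank 0. Corank 2; j^3 = p^3 is a perfect cube, so E-series; the 4-jet and mu = 7 give E_7.

Type E7, Milnor number mu = 7.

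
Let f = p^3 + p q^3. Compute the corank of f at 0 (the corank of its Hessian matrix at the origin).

The Hessian at 0 is [[0, 0], [0, 0]] of rank 0; hence corank 2.

2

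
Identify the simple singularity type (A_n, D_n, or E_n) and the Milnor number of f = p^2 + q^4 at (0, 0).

The Hessian of f at 0 has rank 1. Corank 1: A-series; mu = 3 gives A_3.

Type A_{3}, Milnor number mu = 3.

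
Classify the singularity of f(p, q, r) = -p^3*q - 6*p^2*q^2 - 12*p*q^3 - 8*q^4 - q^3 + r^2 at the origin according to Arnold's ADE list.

E_7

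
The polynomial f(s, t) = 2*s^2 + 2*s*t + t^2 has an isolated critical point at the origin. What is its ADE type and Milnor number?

Type A_1, Milnor number mu = 1.

The Hessian of f at 0 has rank 2. Corank 0: nondegenerate Morse point, so A_1.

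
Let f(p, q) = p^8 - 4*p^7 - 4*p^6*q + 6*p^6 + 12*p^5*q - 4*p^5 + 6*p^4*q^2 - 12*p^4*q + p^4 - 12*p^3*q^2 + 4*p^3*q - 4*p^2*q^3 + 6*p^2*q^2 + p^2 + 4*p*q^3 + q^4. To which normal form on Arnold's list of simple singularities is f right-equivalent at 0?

A3

The Hessian of f at 0 has rank 1. Corank 1: A-series; mu = 3 gives A_3.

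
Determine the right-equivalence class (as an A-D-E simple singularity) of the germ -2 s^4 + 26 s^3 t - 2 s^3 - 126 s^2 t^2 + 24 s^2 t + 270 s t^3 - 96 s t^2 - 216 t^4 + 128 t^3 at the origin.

E_{7}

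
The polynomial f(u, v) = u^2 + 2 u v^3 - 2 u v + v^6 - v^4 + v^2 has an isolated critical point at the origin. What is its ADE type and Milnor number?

The Hessian of f at 0 has rank 1. Corank 1: A-series; mu = 3 gives A_3.

Type A_{3}, Milnor number mu = 3.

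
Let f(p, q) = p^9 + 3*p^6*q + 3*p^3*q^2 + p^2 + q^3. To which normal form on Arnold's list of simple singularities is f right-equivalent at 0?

The Hessian of f at 0 is [[2, 0], [0, 0]] with rank 1, so corank 1. A Groebner basis of the Jacobian ideal J(f) in C{p,q} is {q^2, p}; counting standard monomials gives mu = 2. Corank 1: A-series; mu = 2 gives A_2.

A_{2}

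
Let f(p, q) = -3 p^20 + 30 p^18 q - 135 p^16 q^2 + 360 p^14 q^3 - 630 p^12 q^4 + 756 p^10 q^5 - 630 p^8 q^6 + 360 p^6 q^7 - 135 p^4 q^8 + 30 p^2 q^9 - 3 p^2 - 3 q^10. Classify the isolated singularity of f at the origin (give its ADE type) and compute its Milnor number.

Type A_{9}, Milnor number mu = 9.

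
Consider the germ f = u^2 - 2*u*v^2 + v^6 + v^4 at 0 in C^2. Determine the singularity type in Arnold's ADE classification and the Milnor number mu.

Type A_5, Milnor number mu = 5.

The Hessian of f at 0 has rank 1. Corank 1: A-series; mu = 5 gives A_5.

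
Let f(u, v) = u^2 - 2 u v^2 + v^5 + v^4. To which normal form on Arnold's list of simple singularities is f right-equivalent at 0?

A_{4}

The Hessian of f at 0 has rank 1. Corank 1: A-series; mu = 4 gives A_4.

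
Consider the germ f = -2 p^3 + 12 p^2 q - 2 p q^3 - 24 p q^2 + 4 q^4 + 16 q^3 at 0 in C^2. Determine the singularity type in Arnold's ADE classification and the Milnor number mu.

The Hessian of f at 0 has rank 0. Corank 2; j^3 = -2*(p - 2*q)^3 is a perfect cube, so E-series; the 4-jet and mu = 7 give E_7.

Type E7, Milnor number mu = 7.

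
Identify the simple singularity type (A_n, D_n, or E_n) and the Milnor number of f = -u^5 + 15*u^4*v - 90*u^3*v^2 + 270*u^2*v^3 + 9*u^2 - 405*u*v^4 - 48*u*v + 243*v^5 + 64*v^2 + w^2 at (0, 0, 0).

Type A_{4}, Milnor number mu = 4.

The Hessian of f at 0 has rank 2. Corank 1: A-series; mu = 4 gives A_4.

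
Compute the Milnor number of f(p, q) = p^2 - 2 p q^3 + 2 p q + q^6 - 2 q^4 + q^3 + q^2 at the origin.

2

The Hessian of f at 0 has rank 1. Corank 1: A-series; mu = 2 gives A_2.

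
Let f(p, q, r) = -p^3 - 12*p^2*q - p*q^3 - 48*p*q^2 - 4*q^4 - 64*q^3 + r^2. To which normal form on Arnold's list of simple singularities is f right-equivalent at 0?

The Hessian of f at 0 has rank 1. Corank 2; j^3 = -(p + 4*q)^3 is a perfect cube, so E-series; the 4-jet and mu = 7 give E_7.

E7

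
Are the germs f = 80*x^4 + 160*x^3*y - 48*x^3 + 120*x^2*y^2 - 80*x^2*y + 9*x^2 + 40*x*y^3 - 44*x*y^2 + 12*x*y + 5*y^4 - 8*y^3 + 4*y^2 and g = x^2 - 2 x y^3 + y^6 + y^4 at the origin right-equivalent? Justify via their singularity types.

The Hessian of f at 0 has rank 1. Corank 1: A-series; mu = 3 gives A_3. The Hessian of g at 0 has rank 1. Corank 1: A-series; mu = 3 gives A_3. Both have type A_3, hence right-equivalent.

Yes.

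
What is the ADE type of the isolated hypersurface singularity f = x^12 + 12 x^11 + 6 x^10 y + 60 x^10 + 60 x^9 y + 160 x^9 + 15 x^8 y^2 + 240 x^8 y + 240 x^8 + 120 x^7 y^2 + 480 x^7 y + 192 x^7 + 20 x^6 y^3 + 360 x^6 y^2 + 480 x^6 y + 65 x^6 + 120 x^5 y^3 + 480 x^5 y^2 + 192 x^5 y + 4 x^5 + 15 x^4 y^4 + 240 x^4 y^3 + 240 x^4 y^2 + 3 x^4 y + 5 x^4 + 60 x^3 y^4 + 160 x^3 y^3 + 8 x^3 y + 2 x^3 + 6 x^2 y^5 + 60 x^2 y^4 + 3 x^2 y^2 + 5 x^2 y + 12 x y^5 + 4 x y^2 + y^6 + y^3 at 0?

The Hessian of f at 0 is [[0, 0], [0, 0]] with rank 0, so corank 2. A Groebner basis of the Jacobian ideal J(f) in C{x,y} is {-7*x^2/27 - 4*x*y/27 + y^4 + 10*y^3/27 + y^2/9, x^3 + 13*x^2/9 + 19*x*y/9 + 2*y^3/9 + 2*y^2/3, x^2*y - 8*x^2/9 - 11*x*y/9 - 4*y^3/9 - y^2/3, 11*x^2/27 + x*y^2 + 14*x*y/27 + 19*y^3/27 + y^2/9}; counting standard monomials gives mu = 7. Corank 2; j^3 = (x + y)^2*(2*x + y) has shape L^2 M (L != M), so D-series; mu = 7 gives D_7.

D_7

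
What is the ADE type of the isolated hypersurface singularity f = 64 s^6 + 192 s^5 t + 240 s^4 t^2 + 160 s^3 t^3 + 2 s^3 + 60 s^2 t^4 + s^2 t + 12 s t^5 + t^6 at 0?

The Hessian of f at 0 is [[0, 0], [0, 0]] with rank 0, so corank 2. A Groebner basis of the Jacobian ideal J(f) in C{s,t} is {-s*t/12 + t^5, s*t^2, s^2 + s*t/2}; counting standard monomials gives mu = 7. Corank 2; j^3 = s^2*(2*s + t) has shape L^2 M (L != M), so D-series; mu = 7 gives D_7.

D7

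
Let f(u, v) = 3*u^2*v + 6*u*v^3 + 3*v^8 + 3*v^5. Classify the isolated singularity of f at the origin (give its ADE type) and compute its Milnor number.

Type D_9, Milnor number mu = 9.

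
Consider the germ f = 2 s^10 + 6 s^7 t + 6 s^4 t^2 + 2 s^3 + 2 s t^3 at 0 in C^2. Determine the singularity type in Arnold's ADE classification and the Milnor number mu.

Type E_7, Milnor number mu = 7.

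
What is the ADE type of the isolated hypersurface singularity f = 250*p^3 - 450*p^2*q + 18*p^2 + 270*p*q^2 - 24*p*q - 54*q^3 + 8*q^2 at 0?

A_2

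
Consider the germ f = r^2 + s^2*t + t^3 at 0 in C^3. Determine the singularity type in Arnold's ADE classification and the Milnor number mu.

Type D4, Milnor number mu = 4.

The Hessian of f at 0 is [[0, 0, 0], [0, 0, 0], [0, 0, 2]] with rank 1, so corank 2. A Groebner basis of the Jacobian ideal J(f) in C{s,t,r} is {t^3, s^2 + 3*t^2, s*t, r}; counting standard monomials gives mu = 4. Corank 2; j^3 = t*(s^2 + t^2) splits into three distinct lines over C (the quadratic factor has nonzero discriminant), so D_4.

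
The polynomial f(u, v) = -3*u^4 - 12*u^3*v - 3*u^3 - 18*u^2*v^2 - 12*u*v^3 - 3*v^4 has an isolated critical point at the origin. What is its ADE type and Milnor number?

Type E_{6}, Milnor number mu = 6.

The Hessian of f at 0 is [[0, 0], [0, 0]] with rank 0, so corank 2. A Groebner basis of the Jacobian ideal J(f) in C{u,v} is {v^4, u*v^2 + v^3/3, u^2}; counting standard monomials gives mu = 6. Corank 2; j^3 = -3*u^3 is a perfect cube, so E-series; the 4-jet and mu = 6 give E_6.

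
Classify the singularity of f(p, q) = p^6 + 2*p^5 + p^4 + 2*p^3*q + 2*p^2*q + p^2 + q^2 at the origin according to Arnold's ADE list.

A_1

The Hessian of f at 0 is [[2, 0], [0, 2]] with rank 2, so corank 0. A Groebner basis of the Jacobian ideal J(f) in C{p,q} is {p, q}; counting standard monomials gives mu = 1. Corank 0: nondegenerate Morse point, so A_1.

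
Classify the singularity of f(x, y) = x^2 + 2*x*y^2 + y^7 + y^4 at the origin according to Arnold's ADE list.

A_{6}

The Hessian of f at 0 has rank 1. Corank 1: A-series; mu = 6 gives A_6.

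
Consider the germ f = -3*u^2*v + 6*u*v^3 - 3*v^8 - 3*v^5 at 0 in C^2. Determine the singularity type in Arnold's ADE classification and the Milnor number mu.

The Hessian of f at 0 has rank 0. Corank 2; j^3 = -3*u^2*v has shape L^2 M (L != M), so D-series; mu = 9 gives D_9.

Type D_9, Milnor number mu = 9.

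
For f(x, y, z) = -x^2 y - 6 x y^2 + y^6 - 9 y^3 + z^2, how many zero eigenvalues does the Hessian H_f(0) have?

2

The Hessian at 0 is [[0, 0, 0], [0, 0, 0], [0, 0, 2]] of rank 1; hence corank 2.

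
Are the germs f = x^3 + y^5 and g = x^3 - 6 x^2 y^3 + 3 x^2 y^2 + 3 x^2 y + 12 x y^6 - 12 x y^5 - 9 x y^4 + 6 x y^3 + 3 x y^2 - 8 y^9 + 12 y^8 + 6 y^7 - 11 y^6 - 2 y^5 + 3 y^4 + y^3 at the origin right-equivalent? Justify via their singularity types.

Yes.

The Hessian of f at 0 is [[0, 0], [0, 0]] with rank 0, so corank 2. A Groebner basis of the Jacobian ideal J(f) in C{x,y} is {y^4, x^2}; counting standard monomials gives mu = 8. Corank 2; j^3 = x^3 is a perfect cube, so E-series; the 5-jet and mu = 8 give E_8. The Hessian of g at 0 is [[0, 0], [0, 0]] with rank 0, so corank 2. A Groebner basis of the Jacobian ideal J(g) in C{x,y} is {-x^2/4 + x*y^3 - x*y^2/2 - x*y/2 - y^3/2 - y^2/4, y^4, x^3 - 3*x^2/2 - 6*x*y^2 - 3*x*y - 5*y^3 - 3*y^2/2, x^2*y + x^2/2 + 3*x*y^2 + x*y + 2*y^3 + y^2/2}; counting standard monomials gives mu = 8. Corank 2; j^3 = (x + y)^3 is a perfect cube, so E-series; the 5-jet and mu = 8 give E_8. Both have type E_8, hence right-equivalent.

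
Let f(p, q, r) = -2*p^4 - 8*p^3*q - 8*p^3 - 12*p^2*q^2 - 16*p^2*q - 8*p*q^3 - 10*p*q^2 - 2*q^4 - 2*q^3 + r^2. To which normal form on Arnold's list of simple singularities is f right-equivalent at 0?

The Hessian of f at 0 has rank 1. Corank 2; j^3 = -2*(p + q)*(2*p + q)^2 has shape L^2 M (L != M), so D-series; mu = 5 gives D_5.

D5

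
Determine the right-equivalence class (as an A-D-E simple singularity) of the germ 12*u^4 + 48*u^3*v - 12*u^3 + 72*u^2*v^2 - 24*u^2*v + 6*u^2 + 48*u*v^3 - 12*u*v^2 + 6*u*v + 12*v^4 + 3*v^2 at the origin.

A_1

The Hessian of f at 0 has rank 2. Corank 0: nondegenerate Morse point, so A_1.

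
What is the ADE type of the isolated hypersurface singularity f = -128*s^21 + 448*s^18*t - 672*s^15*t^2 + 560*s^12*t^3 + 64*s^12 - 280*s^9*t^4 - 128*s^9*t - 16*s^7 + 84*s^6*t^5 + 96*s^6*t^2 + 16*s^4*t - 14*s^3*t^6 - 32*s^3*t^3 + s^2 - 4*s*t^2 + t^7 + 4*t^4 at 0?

A6

The Hessian of f at 0 has rank 1. Corank 1: A-series; mu = 6 gives A_6.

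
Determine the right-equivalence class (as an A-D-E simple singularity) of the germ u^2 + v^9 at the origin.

A8

The Hessian of f at 0 is [[2, 0], [0, 0]] with rank 1, so corank 1. A Groebner basis of the Jacobian ideal J(f) in C{u,v} is {v^8, u}; counting standard monomials gives mu = 8. Corank 1: A-series; mu = 8 gives A_8.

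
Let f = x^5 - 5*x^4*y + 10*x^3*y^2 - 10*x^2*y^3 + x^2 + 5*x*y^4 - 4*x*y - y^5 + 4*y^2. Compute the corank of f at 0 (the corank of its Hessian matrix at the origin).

1

Hessian at 0 has rank 1.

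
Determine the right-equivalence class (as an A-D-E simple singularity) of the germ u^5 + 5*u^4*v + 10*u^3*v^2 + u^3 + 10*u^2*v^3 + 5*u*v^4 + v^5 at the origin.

The Hessian of f at 0 is [[0, 0], [0, 0]] with rank 0, so corank 2. A Groebner basis of the Jacobian ideal J(f) in C{u,v} is {v^5, u*v^3 + v^4/4, u^2}; counting standard monomials gives mu = 8. Corank 2; j^3 = u^3 is a perfect cube, so E-series; the 5-jet and mu = 8 give E_8.

E8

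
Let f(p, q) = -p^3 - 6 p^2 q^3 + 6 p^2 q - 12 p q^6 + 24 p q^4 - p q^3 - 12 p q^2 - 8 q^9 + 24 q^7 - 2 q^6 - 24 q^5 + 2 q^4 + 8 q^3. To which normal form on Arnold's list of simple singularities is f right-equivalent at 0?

E_{7}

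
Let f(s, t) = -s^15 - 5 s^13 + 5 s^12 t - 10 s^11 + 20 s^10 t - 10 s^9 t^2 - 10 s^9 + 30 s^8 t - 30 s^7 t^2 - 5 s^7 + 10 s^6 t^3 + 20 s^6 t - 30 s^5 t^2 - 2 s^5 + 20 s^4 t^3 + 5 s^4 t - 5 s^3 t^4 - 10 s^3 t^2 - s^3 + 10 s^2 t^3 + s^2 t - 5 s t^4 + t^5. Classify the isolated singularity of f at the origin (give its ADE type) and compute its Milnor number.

Type D_{6}, Milnor number mu = 6.

The Hessian of f at 0 has rank 0. Corank 2; j^3 = -s^2*(s - t) has shape L^2 M (L != M), so D-series; mu = 6 gives D_6.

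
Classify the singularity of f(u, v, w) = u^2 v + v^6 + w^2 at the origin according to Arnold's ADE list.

The Hessian of f at 0 has rank 1. Corank 2; j^3 = u^2*v has shape L^2 M (L != M), so D-series; mu = 7 gives D_7.

D7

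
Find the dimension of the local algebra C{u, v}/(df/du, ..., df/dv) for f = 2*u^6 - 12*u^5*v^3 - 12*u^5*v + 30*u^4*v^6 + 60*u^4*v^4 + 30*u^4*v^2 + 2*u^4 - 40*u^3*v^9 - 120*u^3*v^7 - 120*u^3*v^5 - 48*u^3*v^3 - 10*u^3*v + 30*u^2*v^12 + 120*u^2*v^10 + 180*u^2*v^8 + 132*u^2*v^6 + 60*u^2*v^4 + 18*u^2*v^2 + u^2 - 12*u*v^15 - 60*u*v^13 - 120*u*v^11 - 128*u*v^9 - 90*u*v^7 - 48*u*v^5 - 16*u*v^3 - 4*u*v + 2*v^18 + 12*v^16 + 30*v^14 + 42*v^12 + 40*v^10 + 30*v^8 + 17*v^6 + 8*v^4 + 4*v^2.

The Hessian of f at 0 has rank 1. Corank 1: A-series; mu = 5 gives A_5.

5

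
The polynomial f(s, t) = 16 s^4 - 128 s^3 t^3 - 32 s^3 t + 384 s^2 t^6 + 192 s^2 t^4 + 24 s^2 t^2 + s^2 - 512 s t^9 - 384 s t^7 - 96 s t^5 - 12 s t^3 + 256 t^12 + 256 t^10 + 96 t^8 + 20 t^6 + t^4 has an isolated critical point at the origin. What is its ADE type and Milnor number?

Type A3, Milnor number mu = 3.

The Hessian of f at 0 is [[2, 0], [0, 0]] with rank 1, so corank 1. A Groebner basis of the Jacobian ideal J(f) in C{s,t} is {t^3, s}; counting standard monomials gives mu = 3. Corank 1: A-series; mu = 3 gives A_3.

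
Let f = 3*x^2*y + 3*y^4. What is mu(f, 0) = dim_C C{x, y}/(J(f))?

The Hessian of f at 0 has rank 0. Corank 2; j^3 = 3*x^2*y has shape L^2 M (L != M), so D-series; mu = 5 gives D_5.

5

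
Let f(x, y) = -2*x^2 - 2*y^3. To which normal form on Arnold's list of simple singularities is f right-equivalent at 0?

A_2

The Hessian of f at 0 has rank 1. Corank 1: A-series; mu = 2 gives A_2.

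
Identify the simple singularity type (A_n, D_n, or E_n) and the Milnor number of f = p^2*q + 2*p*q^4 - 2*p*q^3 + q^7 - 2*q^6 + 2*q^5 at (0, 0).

Type D_6, Milnor number mu = 6.

The Hessian of f at 0 is [[0, 0], [0, 0]] with rank 0, so corank 2. A Groebner basis of the Jacobian ideal J(f) in C{p,q} is {p^3, p^2*q, p^2/4 + p*q^2, p^2/4 - p*q + q^3}; counting standard monomials gives mu = 6. Corank 2; j^3 = p^2*q has shape L^2 M (L != M), so D-series; mu = 6 gives D_6.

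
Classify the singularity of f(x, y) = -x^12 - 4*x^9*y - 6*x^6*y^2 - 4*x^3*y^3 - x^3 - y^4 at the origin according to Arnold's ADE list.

The Hessian of f at 0 has rank 0. Corank 2; j^3 = -x^3 is a perfect cube, so E-series; the 4-jet and mu = 6 give E_6.

E6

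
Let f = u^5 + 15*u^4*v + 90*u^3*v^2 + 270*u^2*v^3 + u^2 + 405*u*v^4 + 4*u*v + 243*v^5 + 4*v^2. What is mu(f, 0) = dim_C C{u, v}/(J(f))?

4

The Hessian of f at 0 is [[2, 4], [4, 8]] with rank 1, so corank 1. A Groebner basis of the Jacobian ideal J(f) in C{u,v} is {v^4, u + 2*v}; counting standard monomials gives mu = 4. Corank 1: A-series; mu = 4 gives A_4.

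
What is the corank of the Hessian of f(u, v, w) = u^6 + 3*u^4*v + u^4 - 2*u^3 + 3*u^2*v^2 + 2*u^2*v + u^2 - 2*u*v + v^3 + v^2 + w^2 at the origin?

Hessian at 0 has rank 2.

1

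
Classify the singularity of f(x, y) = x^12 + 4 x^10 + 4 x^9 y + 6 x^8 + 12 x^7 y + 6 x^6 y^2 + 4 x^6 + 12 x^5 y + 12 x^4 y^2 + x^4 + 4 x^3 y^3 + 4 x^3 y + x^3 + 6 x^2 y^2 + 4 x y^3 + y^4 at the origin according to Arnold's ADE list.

E_6

The Hessian of f at 0 has rank 0. Corank 2; j^3 = x^3 is a perfect cube, so E-series; the 4-jet and mu = 6 give E_6.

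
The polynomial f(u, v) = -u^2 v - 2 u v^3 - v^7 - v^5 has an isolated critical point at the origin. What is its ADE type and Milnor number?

Type D_{8}, Milnor number mu = 8.

The Hessian of f at 0 is [[0, 0], [0, 0]] with rank 0, so corank 2. A Groebner basis of the Jacobian ideal J(f) in C{u,v} is {u^2*v^2 + u^2/7 + u*v^2/7, u^3 - u^2/7 - u*v^2/7, u*v + v^3}; counting standard monomials gives mu = 8. Corank 2; j^3 = -u^2*v has shape L^2 M (L != M), so D-series; mu = 8 gives D_8.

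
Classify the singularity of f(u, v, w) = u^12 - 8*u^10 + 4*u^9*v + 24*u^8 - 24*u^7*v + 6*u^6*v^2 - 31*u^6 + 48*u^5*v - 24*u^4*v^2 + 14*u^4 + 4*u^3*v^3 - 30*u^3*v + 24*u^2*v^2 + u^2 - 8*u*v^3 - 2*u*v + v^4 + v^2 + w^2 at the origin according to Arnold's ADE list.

The Hessian of f at 0 is [[2, -2, 0], [-2, 2, 0], [0, 0, 2]] with rank 2, so corank 1. A Groebner basis of the Jacobian ideal J(f) in C{u,v,w} is {v^3, u - v, w}; counting standard monomials gives mu = 3. Corank 1: A-series; mu = 3 gives A_3.

A3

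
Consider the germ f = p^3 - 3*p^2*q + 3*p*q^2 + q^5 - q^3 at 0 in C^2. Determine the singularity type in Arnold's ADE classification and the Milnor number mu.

The Hessian of f at 0 has rank 0. Corank 2; j^3 = (p - q)^3 is a perfect cube, so E-series; the 5-jet and mu = 8 give E_8.

Type E8, Milnor number mu = 8.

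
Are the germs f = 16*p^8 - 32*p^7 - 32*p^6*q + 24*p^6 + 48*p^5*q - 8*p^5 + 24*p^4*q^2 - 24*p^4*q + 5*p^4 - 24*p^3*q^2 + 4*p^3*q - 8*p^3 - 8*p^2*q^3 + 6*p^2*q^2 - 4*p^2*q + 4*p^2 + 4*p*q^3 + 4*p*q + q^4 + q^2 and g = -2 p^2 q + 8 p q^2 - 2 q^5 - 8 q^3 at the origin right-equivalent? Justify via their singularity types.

No.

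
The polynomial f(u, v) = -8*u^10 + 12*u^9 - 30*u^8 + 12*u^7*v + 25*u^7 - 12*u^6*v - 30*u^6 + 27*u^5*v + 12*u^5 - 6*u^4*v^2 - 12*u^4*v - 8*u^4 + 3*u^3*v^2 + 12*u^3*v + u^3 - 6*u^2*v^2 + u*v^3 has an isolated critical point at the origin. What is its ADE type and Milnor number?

Type E7, Milnor number mu = 7.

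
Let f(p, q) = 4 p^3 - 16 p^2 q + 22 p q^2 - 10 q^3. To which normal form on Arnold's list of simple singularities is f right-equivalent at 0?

The Hessian of f at 0 is [[0, 0], [0, 0]] with rank 0, so corank 2. A Groebner basis of the Jacobian ideal J(f) in C{p,q} is {q^3, p^2 + q^2/2, p*q - q^2/2}; counting standard monomials gives mu = 4. Corank 2; j^3 = 2*(p - q)*(2*p^2 - 6*p*q + 5*q^2) splits into three distinct lines over C (the quadratic factor has nonzero discriminant), so D_4.

D_4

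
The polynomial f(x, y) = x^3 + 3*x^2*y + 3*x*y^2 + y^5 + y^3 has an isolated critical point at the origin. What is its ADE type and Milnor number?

Type E_{8}, Milnor number mu = 8.

The Hessian of f at 0 has rank 0. Corank 2; j^3 = (x + y)^3 is a perfect cube, so E-series; the 5-jet and mu = 8 give E_8.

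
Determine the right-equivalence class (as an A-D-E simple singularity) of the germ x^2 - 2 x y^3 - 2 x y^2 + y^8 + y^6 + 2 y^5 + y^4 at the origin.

The Hessian of f at 0 has rank 1. Corank 1: A-series; mu = 7 gives A_7.

A7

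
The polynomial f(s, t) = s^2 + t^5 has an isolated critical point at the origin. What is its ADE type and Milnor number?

Type A_4, Milnor number mu = 4.

The Hessian of f at 0 is [[2, 0], [0, 0]] with rank 1, so corank 1. A Groebner basis of the Jacobian ideal J(f) in C{s,t} is {t^4, s}; counting standard monomials gives mu = 4. Corank 1: A-series; mu = 4 gives A_4.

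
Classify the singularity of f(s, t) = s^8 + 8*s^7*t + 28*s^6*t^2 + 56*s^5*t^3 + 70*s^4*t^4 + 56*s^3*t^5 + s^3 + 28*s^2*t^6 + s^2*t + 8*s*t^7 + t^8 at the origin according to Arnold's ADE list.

D9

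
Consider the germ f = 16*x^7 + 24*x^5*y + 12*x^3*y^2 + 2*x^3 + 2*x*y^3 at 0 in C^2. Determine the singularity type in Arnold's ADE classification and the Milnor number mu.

The Hessian of f at 0 is [[0, 0], [0, 0]] with rank 0, so corank 2. A Groebner basis of the Jacobian ideal J(f) in C{x,y} is {x^3, x*y^2, 3*x^2 + y^3}; counting standard monomials gives mu = 7. Corank 2; j^3 = 2*x^3 is a perfect cube, so E-series; the 4-jet and mu = 7 give E_7.

Type E7, Milnor number mu = 7.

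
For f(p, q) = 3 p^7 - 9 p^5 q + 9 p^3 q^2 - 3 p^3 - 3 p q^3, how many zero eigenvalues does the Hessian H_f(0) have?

2

The Hessian at 0 is [[0, 0], [0, 0]] of rank 0; hence corank 2.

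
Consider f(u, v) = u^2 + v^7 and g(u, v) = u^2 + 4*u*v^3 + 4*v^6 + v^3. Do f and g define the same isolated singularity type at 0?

No.

The Hessian of f at 0 has rank 1. Corank 1: A-series; mu = 6 gives A_6. The Hessian of g at 0 has rank 1. Corank 1: A-series; mu = 2 gives A_2. f is A_6 but g is A_2, hence not right-equivalent.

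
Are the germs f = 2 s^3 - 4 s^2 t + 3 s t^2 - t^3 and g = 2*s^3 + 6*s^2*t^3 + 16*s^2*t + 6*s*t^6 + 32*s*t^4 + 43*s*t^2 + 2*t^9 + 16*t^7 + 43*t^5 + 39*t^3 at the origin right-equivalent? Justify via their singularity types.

Yes.

The Hessian of f at 0 is [[0, 0], [0, 0]] with rank 0, so corank 2. A Groebner basis of the Jacobian ideal J(f) in C{s,t} is {t^3, s^2 - 3*t^2/2, s*t - 3*t^2/2}; counting standard monomials gives mu = 4. Corank 2; j^3 = (s - t)*(2*s^2 - 2*s*t + t^2) splits into three distinct lines over C (the quadratic factor has nonzero discriminant), so D_4. The Hessian of g at 0 is [[0, 0], [0, 0]] with rank 0, so corank 2. A Groebner basis of the Jacobian ideal J(g) in C{s,t} is {t^3, s^2 - 23*t^2/2, s*t + 7*t^2/2}; counting standard monomials gives mu = 4. Corank 2; j^3 = (s + 3*t)*(2*s^2 + 10*s*t + 13*t^2) splits into three distinct lines over C (the quadratic factor has nonzero discriminant), so D_4. Both have type D_4, hence right-equivalent.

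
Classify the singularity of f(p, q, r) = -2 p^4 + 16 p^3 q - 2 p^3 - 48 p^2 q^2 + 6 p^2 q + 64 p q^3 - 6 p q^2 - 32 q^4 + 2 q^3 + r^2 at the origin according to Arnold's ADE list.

E_6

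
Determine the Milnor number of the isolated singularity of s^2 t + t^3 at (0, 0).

The Hessian of f at 0 has rank 0. Corank 2; j^3 = t*(s^2 + t^2) splits into three distinct lines over C (the quadratic factor has nonzero discriminant), so D_4.

4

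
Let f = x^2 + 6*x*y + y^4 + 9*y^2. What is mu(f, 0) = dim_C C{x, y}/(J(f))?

3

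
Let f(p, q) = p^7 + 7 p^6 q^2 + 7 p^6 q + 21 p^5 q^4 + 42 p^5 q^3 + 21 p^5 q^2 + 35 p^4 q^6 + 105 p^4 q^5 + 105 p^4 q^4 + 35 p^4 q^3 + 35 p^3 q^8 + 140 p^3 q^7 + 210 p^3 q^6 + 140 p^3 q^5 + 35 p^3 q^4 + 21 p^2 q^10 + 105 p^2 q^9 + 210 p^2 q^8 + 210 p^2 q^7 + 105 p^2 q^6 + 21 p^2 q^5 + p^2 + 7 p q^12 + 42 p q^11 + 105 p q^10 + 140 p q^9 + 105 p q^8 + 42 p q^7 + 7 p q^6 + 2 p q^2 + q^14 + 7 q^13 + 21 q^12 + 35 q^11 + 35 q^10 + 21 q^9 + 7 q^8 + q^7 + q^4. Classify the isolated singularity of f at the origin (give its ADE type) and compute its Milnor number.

Type A6, Milnor number mu = 6.

The Hessian of f at 0 has rank 1. Corank 1: A-series; mu = 6 gives A_6.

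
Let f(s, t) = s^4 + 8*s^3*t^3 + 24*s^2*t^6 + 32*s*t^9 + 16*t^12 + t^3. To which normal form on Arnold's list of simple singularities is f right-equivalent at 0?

E6

The Hessian of f at 0 has rank 0. Corank 2; j^3 = t^3 is a perfect cube, so E-series; the 4-jet and mu = 6 give E_6.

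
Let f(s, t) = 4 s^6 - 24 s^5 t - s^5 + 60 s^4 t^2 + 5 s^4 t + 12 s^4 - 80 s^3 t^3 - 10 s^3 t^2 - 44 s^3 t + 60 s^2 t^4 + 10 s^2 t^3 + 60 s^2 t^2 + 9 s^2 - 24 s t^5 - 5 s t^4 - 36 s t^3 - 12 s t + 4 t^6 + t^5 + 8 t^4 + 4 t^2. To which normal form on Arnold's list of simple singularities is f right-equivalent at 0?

The Hessian of f at 0 has rank 1. Corank 1: A-series; mu = 4 gives A_4.

A_{4}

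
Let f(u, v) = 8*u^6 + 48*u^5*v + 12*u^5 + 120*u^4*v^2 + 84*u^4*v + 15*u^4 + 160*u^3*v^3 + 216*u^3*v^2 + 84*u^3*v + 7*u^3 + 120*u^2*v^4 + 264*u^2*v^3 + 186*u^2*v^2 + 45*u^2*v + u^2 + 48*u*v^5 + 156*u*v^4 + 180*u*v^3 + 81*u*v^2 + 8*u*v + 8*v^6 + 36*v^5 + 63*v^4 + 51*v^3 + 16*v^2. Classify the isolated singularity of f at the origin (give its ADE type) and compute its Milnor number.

Type A2, Milnor number mu = 2.

The Hessian of f at 0 has rank 1. Corank 1: A-series; mu = 2 gives A_2.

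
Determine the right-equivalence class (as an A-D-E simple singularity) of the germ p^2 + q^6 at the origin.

A5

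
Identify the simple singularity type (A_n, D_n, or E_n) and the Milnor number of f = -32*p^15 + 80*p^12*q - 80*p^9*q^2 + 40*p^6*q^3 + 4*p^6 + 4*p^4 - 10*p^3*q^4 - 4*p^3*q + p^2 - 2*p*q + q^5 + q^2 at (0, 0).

Type A_{4}, Milnor number mu = 4.

The Hessian of f at 0 is [[2, -2], [-2, 2]] with rank 1, so corank 1. A Groebner basis of the Jacobian ideal J(f) in C{p,q} is {p/2 + q^3 - q/2, p^2 - q^2, p*q - q^2}; counting standard monomials gives mu = 4. Corank 1: A-series; mu = 4 gives A_4.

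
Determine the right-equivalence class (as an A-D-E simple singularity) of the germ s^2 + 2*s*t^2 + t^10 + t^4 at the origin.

A_9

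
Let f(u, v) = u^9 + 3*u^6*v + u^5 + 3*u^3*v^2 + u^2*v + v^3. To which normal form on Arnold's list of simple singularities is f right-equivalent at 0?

D_4

The Hessian of f at 0 has rank 0. Corank 2; j^3 = v*(u^2 + v^2) splits into three distinct lines over C (the quadratic factor has nonzero discriminant), so D_4.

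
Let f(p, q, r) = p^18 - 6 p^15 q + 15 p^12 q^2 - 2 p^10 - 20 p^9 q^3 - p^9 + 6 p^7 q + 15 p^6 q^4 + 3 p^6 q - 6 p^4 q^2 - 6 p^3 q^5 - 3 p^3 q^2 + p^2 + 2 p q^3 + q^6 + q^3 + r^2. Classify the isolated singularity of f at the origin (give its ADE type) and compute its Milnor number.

Type A_{2}, Milnor number mu = 2.

The Hessian of f at 0 has rank 2. Corank 1: A-series; mu = 2 gives A_2.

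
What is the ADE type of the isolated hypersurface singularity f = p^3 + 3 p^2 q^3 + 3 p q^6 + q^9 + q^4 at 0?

E6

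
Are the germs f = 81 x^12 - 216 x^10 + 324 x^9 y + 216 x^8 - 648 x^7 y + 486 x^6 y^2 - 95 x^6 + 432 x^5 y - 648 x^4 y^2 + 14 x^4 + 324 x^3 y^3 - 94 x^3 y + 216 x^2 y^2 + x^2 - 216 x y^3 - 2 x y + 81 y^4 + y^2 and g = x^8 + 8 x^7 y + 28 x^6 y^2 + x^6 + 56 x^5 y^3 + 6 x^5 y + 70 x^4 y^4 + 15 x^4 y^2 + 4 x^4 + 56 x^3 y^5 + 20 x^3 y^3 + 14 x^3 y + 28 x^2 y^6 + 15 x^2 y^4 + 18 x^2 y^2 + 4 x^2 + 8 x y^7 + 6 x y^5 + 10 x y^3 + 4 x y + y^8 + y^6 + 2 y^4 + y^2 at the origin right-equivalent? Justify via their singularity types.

No.

The Hessian of f at 0 has rank 1. Corank 1: A-series; mu = 3 gives A_3. The Hessian of g at 0 has rank 1. Corank 1: A-series; mu = 7 gives A_7. f is A_3 but g is A_7, hence not right-equivalent.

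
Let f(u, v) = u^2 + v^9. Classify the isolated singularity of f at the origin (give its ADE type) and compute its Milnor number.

Type A8, Milnor number mu = 8.

The Hessian of f at 0 is [[2, 0], [0, 0]] with rank 1, so corank 1. A Groebner basis of the Jacobian ideal J(f) in C{u,v} is {v^8, u}; counting standard monomials gives mu = 8. Corank 1: A-series; mu = 8 gives A_8.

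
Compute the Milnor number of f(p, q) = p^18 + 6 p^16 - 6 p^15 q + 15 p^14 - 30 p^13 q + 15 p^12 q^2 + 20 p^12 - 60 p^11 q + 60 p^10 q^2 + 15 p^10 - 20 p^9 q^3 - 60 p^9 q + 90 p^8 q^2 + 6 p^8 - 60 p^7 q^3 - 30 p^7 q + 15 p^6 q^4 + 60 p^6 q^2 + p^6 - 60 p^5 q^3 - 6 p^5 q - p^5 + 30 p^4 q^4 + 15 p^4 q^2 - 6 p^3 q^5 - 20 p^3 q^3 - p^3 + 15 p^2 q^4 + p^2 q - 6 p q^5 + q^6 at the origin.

7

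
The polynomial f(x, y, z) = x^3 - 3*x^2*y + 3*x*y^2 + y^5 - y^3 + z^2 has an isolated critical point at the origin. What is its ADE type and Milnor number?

The Hessian of f at 0 is [[0, 0, 0], [0, 0, 0], [0, 0, 2]] with rank 1, so corank 2. A Groebner basis of the Jacobian ideal J(f) in C{x,y,z} is {y^4, x^2 - 2*x*y + y^2, z}; counting standard monomials gives mu = 8. Corank 2; j^3 = (x - y)^3 is a perfect cube, so E-series; the 5-jet and mu = 8 give E_8.

Type E_{8}, Milnor number mu = 8.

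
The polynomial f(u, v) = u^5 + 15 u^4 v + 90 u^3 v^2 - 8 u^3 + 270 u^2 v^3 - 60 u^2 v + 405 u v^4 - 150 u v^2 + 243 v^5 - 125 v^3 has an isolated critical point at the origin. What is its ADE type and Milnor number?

The Hessian of f at 0 is [[0, 0], [0, 0]] with rank 0, so corank 2. A Groebner basis of the Jacobian ideal J(f) in C{u,v} is {v^5, u*v^3 + 21*v^4/8, u^2 + 5*u*v + 25*v^2/4}; counting standard monomials gives mu = 8. Corank 2; j^3 = -(2*u + 5*v)^3 is a perfect cube, so E-series; the 5-jet and mu = 8 give E_8.

Type E_8, Milnor number mu = 8.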